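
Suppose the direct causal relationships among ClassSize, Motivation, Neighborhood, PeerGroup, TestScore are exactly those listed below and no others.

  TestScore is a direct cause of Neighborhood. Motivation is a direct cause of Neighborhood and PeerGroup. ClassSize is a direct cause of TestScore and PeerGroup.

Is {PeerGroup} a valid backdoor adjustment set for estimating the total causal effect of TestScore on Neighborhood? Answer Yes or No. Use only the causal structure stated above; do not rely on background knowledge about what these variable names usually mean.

Backdoor paths from TestScore to Neighborhood (paths whose first edge points into TestScore):
  P1: TestScore <- ClassSize -> PeerGroup <- Motivation -> Neighborhood
Condition 1 (no descendant of TestScore in the set): holds — descendants of TestScore are {Neighborhood}; none are in {PeerGroup}.
Condition 2 (every backdoor path blocked by {PeerGroup}):
  P1: open — collider(s) PeerGroup are conditioned on (or have a conditioned descendant) and no non-collider on the path is in the set.
{PeerGroup} does not satisfy the backdoor criterion.

No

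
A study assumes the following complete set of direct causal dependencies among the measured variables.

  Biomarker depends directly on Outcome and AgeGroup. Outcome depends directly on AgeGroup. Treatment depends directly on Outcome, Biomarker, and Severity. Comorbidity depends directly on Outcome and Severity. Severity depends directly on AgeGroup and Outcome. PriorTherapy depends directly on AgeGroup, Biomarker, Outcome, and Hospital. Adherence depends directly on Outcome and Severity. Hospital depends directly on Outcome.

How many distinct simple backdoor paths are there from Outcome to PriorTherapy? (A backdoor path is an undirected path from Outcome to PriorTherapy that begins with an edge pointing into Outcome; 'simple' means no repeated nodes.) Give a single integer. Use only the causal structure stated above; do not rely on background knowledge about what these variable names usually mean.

3

A backdoor path from Outcome to PriorTherapy is any simple undirected path whose first edge points into Outcome (i.e. leaves Outcome via a parent).
Parents of Outcome: {AgeGroup}.
Enumerating:
  P1: Outcome <- AgeGroup -> Biomarker -> PriorTherapy
  P2: Outcome <- AgeGroup -> Severity -> Treatment <- Biomarker -> PriorTherapy
  P3: Outcome <- AgeGroup -> PriorTherapy
That exhausts the simple backdoor paths. Count: 3.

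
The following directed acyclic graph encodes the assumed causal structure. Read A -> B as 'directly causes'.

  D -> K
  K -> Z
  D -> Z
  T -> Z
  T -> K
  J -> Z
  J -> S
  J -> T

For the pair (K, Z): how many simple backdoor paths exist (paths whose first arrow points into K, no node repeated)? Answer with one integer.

A backdoor path from K to Z is any simple undirected path whose first edge points into K (i.e. leaves K via a parent).
Parents of K: {D, T}.
Enumerating:
  P1: K <- D -> Z
  P2: K <- T <- J -> Z
  P3: K <- T -> Z
That exhausts the simple backdoor paths. Count: 3.

3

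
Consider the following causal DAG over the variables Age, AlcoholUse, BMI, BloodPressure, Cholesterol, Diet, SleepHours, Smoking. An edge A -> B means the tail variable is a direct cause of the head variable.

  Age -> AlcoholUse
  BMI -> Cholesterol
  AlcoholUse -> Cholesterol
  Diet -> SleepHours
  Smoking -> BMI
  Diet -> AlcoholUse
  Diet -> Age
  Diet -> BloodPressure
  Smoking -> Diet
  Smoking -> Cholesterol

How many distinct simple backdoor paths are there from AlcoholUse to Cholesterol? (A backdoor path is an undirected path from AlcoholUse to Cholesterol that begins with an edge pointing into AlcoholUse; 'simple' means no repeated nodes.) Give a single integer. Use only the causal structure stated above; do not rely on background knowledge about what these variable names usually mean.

4

A backdoor path from AlcoholUse to Cholesterol is any simple undirected path whose first edge points into AlcoholUse (i.e. leaves AlcoholUse via a parent).
Parents of AlcoholUse: {Age, Diet}.
Enumerating:
  P1: AlcoholUse <- Diet <- Smoking -> BMI -> Cholesterol
  P2: AlcoholUse <- Diet <- Smoking -> Cholesterol
  P3: AlcoholUse <- Age <- Diet <- Smoking -> BMI -> Cholesterol
  P4: AlcoholUse <- Age <- Diet <- Smoking -> Cholesterol
That exhausts the simple backdoor paths. Count: 4.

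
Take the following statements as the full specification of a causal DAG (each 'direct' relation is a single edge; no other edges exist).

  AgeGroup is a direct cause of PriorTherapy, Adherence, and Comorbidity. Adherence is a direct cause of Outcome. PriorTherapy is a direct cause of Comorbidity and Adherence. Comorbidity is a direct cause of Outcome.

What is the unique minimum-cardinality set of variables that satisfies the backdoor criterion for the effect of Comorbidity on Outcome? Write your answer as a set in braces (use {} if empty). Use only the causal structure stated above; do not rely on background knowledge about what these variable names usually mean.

Variables eligible for adjustment (non-descendants of Comorbidity, excluding Comorbidity and Outcome): {Adherence, AgeGroup, PriorTherapy}.
Backdoor paths from Comorbidity to Outcome:
  P1: Comorbidity <- AgeGroup -> PriorTherapy -> Adherence -> Outcome
  P2: Comorbidity <- AgeGroup -> Adherence -> Outcome
  P3: Comorbidity <- PriorTherapy <- AgeGroup -> Adherence -> Outcome
  P4: Comorbidity <- PriorTherapy -> Adherence -> Outcome
The empty set is not sufficient: P1 (Comorbidity <- AgeGroup -> PriorTherapy -> Adherence -> Outcome) has no collider blocking it and no conditioned non-collider, so it is open.
Try {Adherence}:
  P1: blocked at chain node Adherence ∈ conditioning set.
  P2: blocked at chain node Adherence ∈ conditioning set.
  P3: blocked at chain node Adherence ∈ conditioning set.
  P4: blocked at chain node Adherence ∈ conditioning set.
{Adherence} contains no descendant of Comorbidity and blocks every backdoor path.
No other singleton works — e.g. {AgeGroup} leaves P4 open — so {Adherence} is the unique smallest valid adjustment set.

{Adherence}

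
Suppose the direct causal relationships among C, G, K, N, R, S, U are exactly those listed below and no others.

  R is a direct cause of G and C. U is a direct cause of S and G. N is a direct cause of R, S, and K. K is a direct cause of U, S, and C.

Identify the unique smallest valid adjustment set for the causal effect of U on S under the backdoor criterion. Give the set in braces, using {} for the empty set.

{K}

Variables eligible for adjustment (non-descendants of U, excluding U and S): {C, K, N, R}.
Backdoor paths from U to S:
  P1: U <- K <- N -> S
  P2: U <- K -> C <- R <- N -> S
  P3: U <- K -> S
The empty set is not sufficient: P1 (U <- K <- N -> S) has no collider blocking it and no conditioned non-collider, so it is open.
Try {K}:
  P1: blocked at chain node K ∈ conditioning set.
  P2: blocked at fork node K ∈ conditioning set.
  P3: blocked at fork node K ∈ conditioning set.
{K} contains no descendant of U and blocks every backdoor path.
No other singleton works — e.g. {N} leaves P3 open — so {K} is the unique smallest valid adjustment set.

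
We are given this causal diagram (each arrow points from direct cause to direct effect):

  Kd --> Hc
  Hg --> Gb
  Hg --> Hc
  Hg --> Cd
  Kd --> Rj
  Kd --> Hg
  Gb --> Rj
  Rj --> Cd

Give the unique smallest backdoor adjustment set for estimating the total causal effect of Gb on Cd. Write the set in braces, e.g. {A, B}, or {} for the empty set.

Variables eligible for adjustment (non-descendants of Gb, excluding Gb and Cd): {Hc, Hg, Kd}.
Backdoor paths from Gb to Cd:
  P1: Gb <- Hg <- Kd -> Rj -> Cd
  P2: Gb <- Hg -> Hc <- Kd -> Rj -> Cd
  P3: Gb <- Hg -> Cd
The empty set is not sufficient: P1 (Gb <- Hg <- Kd -> Rj -> Cd) has no collider blocking it and no conditioned non-collider, so it is open.
Try {Hg}:
  P1: blocked at chain node Hg ∈ conditioning set.
  P2: blocked at fork node Hg ∈ conditioning set.
  P3: blocked at fork node Hg ∈ conditioning set.
{Hg} contains no descendant of Gb and blocks every backdoor path.
No other singleton works — e.g. {Kd} leaves P3 open — so {Hg} is the unique smallest valid adjustment set.

{Hg}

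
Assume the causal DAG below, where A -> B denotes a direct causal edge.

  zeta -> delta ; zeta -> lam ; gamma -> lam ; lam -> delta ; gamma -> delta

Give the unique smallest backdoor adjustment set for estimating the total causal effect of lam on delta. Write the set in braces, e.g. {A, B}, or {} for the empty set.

{gamma, zeta}

Variables eligible for adjustment (non-descendants of lam, excluding lam and delta): {gamma, zeta}.
Backdoor paths from lam to delta:
  P1: lam <- zeta -> delta
  P2: lam <- gamma -> delta
The empty set is not sufficient: P1 (lam <- zeta -> delta) has no collider blocking it and no conditioned non-collider, so it is open.
Try {gamma, zeta}:
  P1: blocked at fork node zeta ∈ conditioning set.
  P2: blocked at fork node gamma ∈ conditioning set.
{gamma, zeta} contains no descendant of lam and blocks every backdoor path.
Every element of {gamma, zeta} is needed (dropping gamma leaves P2 open; dropping zeta leaves P1 open), so no proper subset is valid.
Among all size-2 subsets of the eligible variables, only {gamma, zeta} blocks every backdoor path, so it is the unique smallest valid adjustment set.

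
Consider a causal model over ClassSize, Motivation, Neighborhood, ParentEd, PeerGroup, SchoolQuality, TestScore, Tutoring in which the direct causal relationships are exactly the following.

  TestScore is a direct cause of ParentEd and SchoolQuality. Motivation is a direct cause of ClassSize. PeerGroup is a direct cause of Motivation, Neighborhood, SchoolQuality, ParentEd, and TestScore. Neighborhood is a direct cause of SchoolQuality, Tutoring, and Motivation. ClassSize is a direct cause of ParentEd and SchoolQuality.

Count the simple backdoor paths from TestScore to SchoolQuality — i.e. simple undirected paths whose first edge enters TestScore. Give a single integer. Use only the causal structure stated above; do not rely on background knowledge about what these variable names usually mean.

A backdoor path from TestScore to SchoolQuality is any simple undirected path whose first edge points into TestScore (i.e. leaves TestScore via a parent).
Parents of TestScore: {PeerGroup}.
Enumerating:
  P1: TestScore <- PeerGroup -> Neighborhood -> Motivation -> ClassSize -> SchoolQuality
  P2: TestScore <- PeerGroup -> Neighborhood -> SchoolQuality
  P3: TestScore <- PeerGroup -> Motivation <- Neighborhood -> SchoolQuality
  P4: TestScore <- PeerGroup -> Motivation -> ClassSize -> SchoolQuality
  P5: TestScore <- PeerGroup -> ParentEd <- ClassSize <- Motivation <- Neighborhood -> SchoolQuality
  P6: TestScore <- PeerGroup -> ParentEd <- ClassSize -> SchoolQuality
  P7: TestScore <- PeerGroup -> SchoolQuality
That exhausts the simple backdoor paths. Count: 7.

7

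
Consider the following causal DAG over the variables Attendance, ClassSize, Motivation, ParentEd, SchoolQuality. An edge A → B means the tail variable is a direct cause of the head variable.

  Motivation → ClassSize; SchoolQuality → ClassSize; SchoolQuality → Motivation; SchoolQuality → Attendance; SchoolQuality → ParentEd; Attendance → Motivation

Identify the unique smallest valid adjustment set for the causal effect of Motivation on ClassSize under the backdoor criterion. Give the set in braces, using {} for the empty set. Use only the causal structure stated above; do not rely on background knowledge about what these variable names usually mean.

Variables eligible for adjustment (non-descendants of Motivation, excluding Motivation and ClassSize): {Attendance, ParentEd, SchoolQuality}.
Backdoor paths from Motivation to ClassSize:
  P1: Motivation <- SchoolQuality -> ClassSize
  P2: Motivation <- Attendance <- SchoolQuality -> ClassSize
The empty set is not sufficient: P1 (Motivation <- SchoolQuality -> ClassSize) has no collider blocking it and no conditioned non-collider, so it is open.
Try {SchoolQuality}:
  P1: blocked at fork node SchoolQuality ∈ conditioning set.
  P2: blocked at fork node SchoolQuality ∈ conditioning set.
{SchoolQuality} contains no descendant of Motivation and blocks every backdoor path.
No other singleton works — e.g. {ParentEd} leaves P1 open — so {SchoolQuality} is the unique smallest valid adjustment set.

{SchoolQuality}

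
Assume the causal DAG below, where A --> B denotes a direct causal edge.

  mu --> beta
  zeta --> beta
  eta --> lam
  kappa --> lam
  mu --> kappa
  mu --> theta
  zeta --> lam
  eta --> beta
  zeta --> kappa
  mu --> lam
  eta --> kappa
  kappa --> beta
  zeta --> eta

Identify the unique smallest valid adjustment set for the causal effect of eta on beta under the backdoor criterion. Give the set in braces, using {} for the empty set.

{zeta}

Variables eligible for adjustment (non-descendants of eta, excluding eta and beta): {mu, theta, zeta}.
Backdoor paths from eta to beta:
  P1: eta <- zeta -> kappa <- mu -> beta
  P2: eta <- zeta -> kappa -> beta
  P3: eta <- zeta -> kappa -> lam <- mu -> beta
  P4: eta <- zeta -> beta
  P5: eta <- zeta -> lam <- mu -> kappa -> beta
  P6: eta <- zeta -> lam <- mu -> beta
  P7: eta <- zeta -> lam <- kappa <- mu -> beta
  P8: eta <- zeta -> lam <- kappa -> beta
The empty set is not sufficient: P2 (eta <- zeta -> kappa -> beta) has no collider blocking it and no conditioned non-collider, so it is open.
Try {zeta}:
  P1: blocked at fork node zeta ∈ conditioning set.
  P2: blocked at fork node zeta ∈ conditioning set.
  P3: blocked at fork node zeta ∈ conditioning set.
  P4: blocked at fork node zeta ∈ conditioning set.
  P5: blocked at fork node zeta ∈ conditioning set.
  P6: blocked at fork node zeta ∈ conditioning set.
  P7: blocked at fork node zeta ∈ conditioning set.
  P8: blocked at fork node zeta ∈ conditioning set.
{zeta} contains no descendant of eta and blocks every backdoor path.
No other singleton works — e.g. {mu} leaves P2 open — so {zeta} is the unique smallest valid adjustment set.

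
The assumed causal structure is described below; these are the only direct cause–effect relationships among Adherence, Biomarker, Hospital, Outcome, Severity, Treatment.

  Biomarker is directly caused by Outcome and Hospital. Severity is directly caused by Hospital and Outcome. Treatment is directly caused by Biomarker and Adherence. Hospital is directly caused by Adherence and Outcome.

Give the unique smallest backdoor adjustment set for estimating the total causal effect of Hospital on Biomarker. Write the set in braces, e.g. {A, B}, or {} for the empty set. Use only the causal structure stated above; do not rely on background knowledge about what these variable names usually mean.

{Outcome}

Variables eligible for adjustment (non-descendants of Hospital, excluding Hospital and Biomarker): {Adherence, Outcome}.
Backdoor paths from Hospital to Biomarker:
  P1: Hospital <- Outcome -> Biomarker
  P2: Hospital <- Adherence -> Treatment <- Biomarker
The empty set is not sufficient: P1 (Hospital <- Outcome -> Biomarker) has no collider blocking it and no conditioned non-collider, so it is open.
Try {Outcome}:
  P1: blocked at fork node Outcome ∈ conditioning set.
  P2: blocked at collider Treatment (neither it nor any descendant is in the conditioning set).
{Outcome} contains no descendant of Hospital and blocks every backdoor path.
No other singleton works — e.g. {Adherence} leaves P1 open — so {Outcome} is the unique smallest valid adjustment set.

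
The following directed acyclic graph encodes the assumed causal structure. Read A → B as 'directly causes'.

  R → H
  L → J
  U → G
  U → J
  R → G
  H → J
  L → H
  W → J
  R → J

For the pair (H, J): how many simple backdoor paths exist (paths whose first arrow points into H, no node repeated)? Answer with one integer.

3

A backdoor path from H to J is any simple undirected path whose first edge points into H (i.e. leaves H via a parent).
Parents of H: {L, R}.
Enumerating:
  P1: H <- L -> J
  P2: H <- R -> G <- U -> J
  P3: H <- R -> J
That exhausts the simple backdoor paths. Count: 3.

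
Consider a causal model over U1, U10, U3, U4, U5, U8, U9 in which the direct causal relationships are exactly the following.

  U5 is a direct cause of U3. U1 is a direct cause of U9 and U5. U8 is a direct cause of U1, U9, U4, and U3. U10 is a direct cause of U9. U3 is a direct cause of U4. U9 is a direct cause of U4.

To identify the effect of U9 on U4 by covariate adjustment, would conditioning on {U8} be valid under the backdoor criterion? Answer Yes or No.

No

Backdoor paths from U9 to U4 (paths whose first edge points into U9):
  P1: U9 <- U8 -> U1 -> U5 -> U3 -> U4
  P2: U9 <- U8 -> U3 -> U4
  P3: U9 <- U8 -> U4
  P4: U9 <- U1 <- U8 -> U3 -> U4
  P5: U9 <- U1 <- U8 -> U4
  P6: U9 <- U1 -> U5 -> U3 <- U8 -> U4
  P7: U9 <- U1 -> U5 -> U3 -> U4
Condition 1 (no descendant of U9 in the set): holds — descendants of U9 are {U4}; none are in {U8}.
Condition 2 (every backdoor path blocked by {U8}):
  P1: blocked at fork node U8 ∈ conditioning set.
  P2: blocked at fork node U8 ∈ conditioning set.
  P3: blocked at fork node U8 ∈ conditioning set.
  P4: blocked at fork node U8 ∈ conditioning set.
  P5: blocked at fork node U8 ∈ conditioning set.
  P6: blocked at collider U3 (neither it nor any descendant is in the conditioning set).
  P7: open — no interior node is in the conditioning set.
{U8} does not satisfy the backdoor criterion.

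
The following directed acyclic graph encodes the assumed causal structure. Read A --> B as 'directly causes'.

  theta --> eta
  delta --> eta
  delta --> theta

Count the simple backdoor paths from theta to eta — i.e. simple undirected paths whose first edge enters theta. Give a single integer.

1

A backdoor path from theta to eta is any simple undirected path whose first edge points into theta (i.e. leaves theta via a parent).
Parents of theta: {delta}.
Enumerating:
  P1: theta <- delta -> eta
That exhausts the simple backdoor paths. Count: 1.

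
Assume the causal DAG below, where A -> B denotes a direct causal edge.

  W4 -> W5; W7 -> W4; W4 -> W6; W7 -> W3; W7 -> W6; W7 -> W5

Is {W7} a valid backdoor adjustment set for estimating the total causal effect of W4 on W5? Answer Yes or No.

Backdoor paths from W4 to W5 (paths whose first edge points into W4):
  P1: W4 <- W7 -> W5
Condition 1 (no descendant of W4 in the set): holds — descendants of W4 are {W5, W6}; none are in {W7}.
Condition 2 (every backdoor path blocked by {W7}):
  P1: blocked at fork node W7 ∈ conditioning set.
{W7} satisfies the backdoor criterion.

Yes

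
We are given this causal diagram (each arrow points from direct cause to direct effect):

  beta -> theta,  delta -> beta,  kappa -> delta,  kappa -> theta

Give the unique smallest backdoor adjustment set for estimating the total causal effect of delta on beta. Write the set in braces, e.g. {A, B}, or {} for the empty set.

{}

Variables eligible for adjustment (non-descendants of delta, excluding delta and beta): {kappa}.
Backdoor paths from delta to beta:
  P1: delta <- kappa -> theta <- beta
Each backdoor path contains an unconditioned collider, so every path is already blocked with the empty conditioning set:
  P1: blocked at collider theta (neither it nor any descendant is in the conditioning set).
The empty set is therefore the unique smallest valid set.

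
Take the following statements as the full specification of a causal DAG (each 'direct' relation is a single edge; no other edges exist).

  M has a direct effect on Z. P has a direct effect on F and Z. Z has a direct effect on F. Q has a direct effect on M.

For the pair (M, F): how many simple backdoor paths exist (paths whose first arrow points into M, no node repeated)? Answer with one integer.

A backdoor path from M to F is any simple undirected path whose first edge points into M (i.e. leaves M via a parent).
Parents of M: {Q}.
No simple path from any parent of M reaches F without revisiting M, so there are no backdoor paths.

0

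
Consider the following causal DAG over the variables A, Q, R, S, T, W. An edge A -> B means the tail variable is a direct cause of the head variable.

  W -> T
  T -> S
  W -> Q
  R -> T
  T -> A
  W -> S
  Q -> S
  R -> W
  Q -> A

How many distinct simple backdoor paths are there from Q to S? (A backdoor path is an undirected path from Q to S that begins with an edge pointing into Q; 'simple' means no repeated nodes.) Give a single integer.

A backdoor path from Q to S is any simple undirected path whose first edge points into Q (i.e. leaves Q via a parent).
Parents of Q: {W}.
Enumerating:
  P1: Q <- W <- R -> T -> S
  P2: Q <- W -> T -> S
  P3: Q <- W -> S
That exhausts the simple backdoor paths. Count: 3.

3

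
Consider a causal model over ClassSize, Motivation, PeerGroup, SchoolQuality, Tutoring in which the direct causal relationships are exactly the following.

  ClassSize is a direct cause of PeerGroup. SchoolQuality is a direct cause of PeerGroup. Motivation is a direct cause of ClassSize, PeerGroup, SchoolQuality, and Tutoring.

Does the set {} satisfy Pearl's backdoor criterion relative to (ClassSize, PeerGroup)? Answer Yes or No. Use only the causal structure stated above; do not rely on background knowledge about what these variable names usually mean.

No

Backdoor paths from ClassSize to PeerGroup (paths whose first edge points into ClassSize):
  P1: ClassSize <- Motivation -> SchoolQuality -> PeerGroup
  P2: ClassSize <- Motivation -> PeerGroup
Condition 1 (no descendant of ClassSize in the set): holds — descendants of ClassSize are {PeerGroup}; none are in {}.
Condition 2 (every backdoor path blocked by {}):
  P1: open — no interior node is in the conditioning set.
  P2: open — no interior node is in the conditioning set.
{} does not satisfy the backdoor criterion.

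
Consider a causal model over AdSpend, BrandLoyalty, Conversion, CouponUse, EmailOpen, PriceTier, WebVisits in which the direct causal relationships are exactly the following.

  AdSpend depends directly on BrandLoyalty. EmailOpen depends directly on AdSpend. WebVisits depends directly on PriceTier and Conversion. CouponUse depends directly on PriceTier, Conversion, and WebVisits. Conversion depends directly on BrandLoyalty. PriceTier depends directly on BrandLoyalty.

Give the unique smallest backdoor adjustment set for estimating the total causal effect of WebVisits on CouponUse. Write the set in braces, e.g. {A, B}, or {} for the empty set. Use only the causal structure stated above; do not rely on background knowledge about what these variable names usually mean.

{Conversion, PriceTier}

Variables eligible for adjustment (non-descendants of WebVisits, excluding WebVisits and CouponUse): {AdSpend, BrandLoyalty, Conversion, EmailOpen, PriceTier}.
Backdoor paths from WebVisits to CouponUse:
  P1: WebVisits <- PriceTier <- BrandLoyalty -> Conversion -> CouponUse
  P2: WebVisits <- PriceTier -> CouponUse
  P3: WebVisits <- Conversion <- BrandLoyalty -> PriceTier -> CouponUse
  P4: WebVisits <- Conversion -> CouponUse
The empty set is not sufficient: P1 (WebVisits <- PriceTier <- BrandLoyalty -> Conversion -> CouponUse) has no collider blocking it and no conditioned non-collider, so it is open.
Try {Conversion, PriceTier}:
  P1: blocked at chain node PriceTier ∈ conditioning set.
  P2: blocked at fork node PriceTier ∈ conditioning set.
  P3: blocked at chain node Conversion ∈ conditioning set.
  P4: blocked at fork node Conversion ∈ conditioning set.
{Conversion, PriceTier} contains no descendant of WebVisits and blocks every backdoor path.
Every element of {Conversion, PriceTier} is needed (dropping Conversion leaves P4 open; dropping PriceTier leaves P2 open), so no proper subset is valid.
Among all size-2 subsets of the eligible variables, only {Conversion, PriceTier} blocks every backdoor path, so it is the unique smallest valid adjustment set.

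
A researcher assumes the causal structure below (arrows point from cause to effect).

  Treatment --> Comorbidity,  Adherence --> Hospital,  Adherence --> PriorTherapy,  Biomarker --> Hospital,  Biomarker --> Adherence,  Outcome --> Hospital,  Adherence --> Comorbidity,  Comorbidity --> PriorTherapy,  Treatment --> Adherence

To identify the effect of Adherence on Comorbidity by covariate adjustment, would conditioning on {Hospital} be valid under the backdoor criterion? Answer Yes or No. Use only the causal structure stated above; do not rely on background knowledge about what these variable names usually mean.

No

Backdoor paths from Adherence to Comorbidity (paths whose first edge points into Adherence):
  P1: Adherence <- Treatment -> Comorbidity
Condition 1 (no descendant of Adherence in the set): FAILS — Hospital is a descendant of Adherence.
Condition 2 (every backdoor path blocked by {Hospital}):
  P1: open — no interior node is in the conditioning set.
{Hospital} does not satisfy the backdoor criterion.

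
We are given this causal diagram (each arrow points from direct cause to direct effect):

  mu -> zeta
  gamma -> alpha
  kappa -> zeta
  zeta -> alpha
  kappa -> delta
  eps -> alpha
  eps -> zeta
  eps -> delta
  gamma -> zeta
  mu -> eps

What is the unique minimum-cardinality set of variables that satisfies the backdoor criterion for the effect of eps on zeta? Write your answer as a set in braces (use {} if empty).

Variables eligible for adjustment (non-descendants of eps, excluding eps and zeta): {gamma, kappa, mu}.
Backdoor paths from eps to zeta:
  P1: eps <- mu -> zeta
The empty set is not sufficient: P1 (eps <- mu -> zeta) has no collider blocking it and no conditioned non-collider, so it is open.
Try {mu}:
  P1: blocked at fork node mu ∈ conditioning set.
{mu} contains no descendant of eps and blocks every backdoor path.
No other singleton works — e.g. {gamma} leaves P1 open — so {mu} is the unique smallest valid adjustment set.

{mu}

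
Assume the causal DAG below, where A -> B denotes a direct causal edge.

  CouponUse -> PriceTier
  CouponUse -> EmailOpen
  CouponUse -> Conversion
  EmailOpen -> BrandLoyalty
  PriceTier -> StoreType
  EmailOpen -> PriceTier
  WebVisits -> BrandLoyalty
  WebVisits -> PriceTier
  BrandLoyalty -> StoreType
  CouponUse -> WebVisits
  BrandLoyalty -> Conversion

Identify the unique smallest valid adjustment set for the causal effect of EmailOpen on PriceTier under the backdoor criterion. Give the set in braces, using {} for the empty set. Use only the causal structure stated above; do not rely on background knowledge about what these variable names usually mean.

Variables eligible for adjustment (non-descendants of EmailOpen, excluding EmailOpen and PriceTier): {CouponUse, WebVisits}.
Backdoor paths from EmailOpen to PriceTier:
  P1: EmailOpen <- CouponUse -> WebVisits -> BrandLoyalty -> StoreType <- PriceTier
  P2: EmailOpen <- CouponUse -> WebVisits -> PriceTier
  P3: EmailOpen <- CouponUse -> PriceTier
  P4: EmailOpen <- CouponUse -> Conversion <- BrandLoyalty <- WebVisits -> PriceTier
  P5: EmailOpen <- CouponUse -> Conversion <- BrandLoyalty -> StoreType <- PriceTier
The empty set is not sufficient: P2 (EmailOpen <- CouponUse -> WebVisits -> PriceTier) has no collider blocking it and no conditioned non-collider, so it is open.
Try {CouponUse}:
  P1: blocked at fork node CouponUse ∈ conditioning set.
  P2: blocked at fork node CouponUse ∈ conditioning set.
  P3: blocked at fork node CouponUse ∈ conditioning set.
  P4: blocked at fork node CouponUse ∈ conditioning set.
  P5: blocked at fork node CouponUse ∈ conditioning set.
{CouponUse} contains no descendant of EmailOpen and blocks every backdoor path.
No other singleton works — e.g. {WebVisits} leaves P3 open — so {CouponUse} is the unique smallest valid adjustment set.

{CouponUse}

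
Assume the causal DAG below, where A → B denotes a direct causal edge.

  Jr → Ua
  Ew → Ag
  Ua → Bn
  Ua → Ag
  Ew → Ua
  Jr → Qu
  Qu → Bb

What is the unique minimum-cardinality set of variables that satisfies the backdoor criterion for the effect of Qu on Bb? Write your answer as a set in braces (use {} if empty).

Variables eligible for adjustment (non-descendants of Qu, excluding Qu and Bb): {Ag, Bn, Ew, Jr, Ua}.
Backdoor paths from Qu to Bb:
  (none)
With no backdoor paths the empty set already satisfies the criterion, and it is trivially minimal.

{}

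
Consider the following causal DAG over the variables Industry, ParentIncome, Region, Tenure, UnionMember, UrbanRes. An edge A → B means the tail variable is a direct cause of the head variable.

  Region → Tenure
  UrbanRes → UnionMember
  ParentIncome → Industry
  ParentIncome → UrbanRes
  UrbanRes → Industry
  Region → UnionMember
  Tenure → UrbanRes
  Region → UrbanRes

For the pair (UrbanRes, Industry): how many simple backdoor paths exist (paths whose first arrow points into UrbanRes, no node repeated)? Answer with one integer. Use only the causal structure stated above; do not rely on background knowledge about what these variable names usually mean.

A backdoor path from UrbanRes to Industry is any simple undirected path whose first edge points into UrbanRes (i.e. leaves UrbanRes via a parent).
Parents of UrbanRes: {ParentIncome, Region, Tenure}.
Enumerating:
  P1: UrbanRes <- ParentIncome -> Industry
That exhausts the simple backdoor paths. Count: 1.

1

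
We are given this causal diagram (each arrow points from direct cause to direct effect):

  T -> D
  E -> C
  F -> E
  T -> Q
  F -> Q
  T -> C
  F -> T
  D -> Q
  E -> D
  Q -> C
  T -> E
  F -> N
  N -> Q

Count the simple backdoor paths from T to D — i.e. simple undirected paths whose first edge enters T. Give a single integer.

A backdoor path from T to D is any simple undirected path whose first edge points into T (i.e. leaves T via a parent).
Parents of T: {F}.
Enumerating:
  P1: T <- F -> E -> D
  P2: T <- F -> E -> C <- Q <- D
  P3: T <- F -> N -> Q <- D
  P4: T <- F -> N -> Q -> C <- E -> D
  P5: T <- F -> Q <- D
  P6: T <- F -> Q -> C <- E -> D
That exhausts the simple backdoor paths. Count: 6.

6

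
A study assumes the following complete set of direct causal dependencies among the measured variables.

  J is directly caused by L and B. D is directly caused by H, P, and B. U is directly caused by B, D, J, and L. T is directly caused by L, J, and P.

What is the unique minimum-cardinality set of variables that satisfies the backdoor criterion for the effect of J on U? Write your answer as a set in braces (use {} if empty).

{B, L}

Variables eligible for adjustment (non-descendants of J, excluding J and U): {B, D, H, L, P}.
Backdoor paths from J to U:
  P1: J <- L -> T <- P -> D <- B -> U
  P2: J <- L -> T <- P -> D -> U
  P3: J <- L -> U
  P4: J <- B -> D <- P -> T <- L -> U
  P5: J <- B -> D -> U
  P6: J <- B -> U
The empty set is not sufficient: P3 (J <- L -> U) has no collider blocking it and no conditioned non-collider, so it is open.
Try {B, L}:
  P1: blocked at fork node L ∈ conditioning set.
  P2: blocked at fork node L ∈ conditioning set.
  P3: blocked at fork node L ∈ conditioning set.
  P4: blocked at fork node B ∈ conditioning set.
  P5: blocked at fork node B ∈ conditioning set.
  P6: blocked at fork node B ∈ conditioning set.
{B, L} contains no descendant of J and blocks every backdoor path.
Every element of {B, L} is needed (dropping B leaves P5 open; dropping L leaves P3 open), so no proper subset is valid.
Among all size-2 subsets of the eligible variables, only {B, L} blocks every backdoor path, so it is the unique smallest valid adjustment set.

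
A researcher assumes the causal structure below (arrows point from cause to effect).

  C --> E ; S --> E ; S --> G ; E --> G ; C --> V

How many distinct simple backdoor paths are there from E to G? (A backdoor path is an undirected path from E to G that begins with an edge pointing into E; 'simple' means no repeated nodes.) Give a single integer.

A backdoor path from E to G is any simple undirected path whose first edge points into E (i.e. leaves E via a parent).
Parents of E: {C, S}.
Enumerating:
  P1: E <- S -> G
That exhausts the simple backdoor paths. Count: 1.

1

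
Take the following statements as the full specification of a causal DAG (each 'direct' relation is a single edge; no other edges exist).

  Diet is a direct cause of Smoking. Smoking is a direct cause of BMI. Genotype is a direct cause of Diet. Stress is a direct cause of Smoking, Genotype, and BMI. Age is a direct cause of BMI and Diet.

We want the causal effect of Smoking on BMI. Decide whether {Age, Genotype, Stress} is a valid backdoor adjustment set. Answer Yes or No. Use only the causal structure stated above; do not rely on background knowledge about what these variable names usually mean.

Backdoor paths from Smoking to BMI (paths whose first edge points into Smoking):
  P1: Smoking <- Stress -> Genotype -> Diet <- Age -> BMI
  P2: Smoking <- Stress -> BMI
  P3: Smoking <- Diet <- Age -> BMI
  P4: Smoking <- Diet <- Genotype <- Stress -> BMI
Condition 1 (no descendant of Smoking in the set): holds — descendants of Smoking are {BMI}; none are in {Age, Genotype, Stress}.
Condition 2 (every backdoor path blocked by {Age, Genotype, Stress}):
  P1: blocked at fork node Stress ∈ conditioning set.
  P2: blocked at fork node Stress ∈ conditioning set.
  P3: blocked at fork node Age ∈ conditioning set.
  P4: blocked at chain node Genotype ∈ conditioning set.
{Age, Genotype, Stress} satisfies the backdoor criterion.

Yes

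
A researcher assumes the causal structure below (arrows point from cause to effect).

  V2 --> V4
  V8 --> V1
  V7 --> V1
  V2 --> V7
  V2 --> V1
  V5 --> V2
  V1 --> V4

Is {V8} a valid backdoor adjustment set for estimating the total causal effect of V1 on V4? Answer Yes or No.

Backdoor paths from V1 to V4 (paths whose first edge points into V1):
  P1: V1 <- V2 -> V4
  P2: V1 <- V7 <- V2 -> V4
Condition 1 (no descendant of V1 in the set): holds — descendants of V1 are {V4}; none are in {V8}.
Condition 2 (every backdoor path blocked by {V8}):
  P1: open — no interior node is in the conditioning set.
  P2: open — no interior node is in the conditioning set.
{V8} does not satisfy the backdoor criterion.

No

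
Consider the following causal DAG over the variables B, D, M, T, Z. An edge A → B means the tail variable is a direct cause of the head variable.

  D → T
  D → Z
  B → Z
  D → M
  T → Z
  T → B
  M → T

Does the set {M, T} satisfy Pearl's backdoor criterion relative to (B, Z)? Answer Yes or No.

Backdoor paths from B to Z (paths whose first edge points into B):
  P1: B <- T <- D -> Z
  P2: B <- T <- M <- D -> Z
  P3: B <- T -> Z
Condition 1 (no descendant of B in the set): holds — descendants of B are {Z}; none are in {M, T}.
Condition 2 (every backdoor path blocked by {M, T}):
  P1: blocked at chain node T ∈ conditioning set.
  P2: blocked at chain node T ∈ conditioning set.
  P3: blocked at fork node T ∈ conditioning set.
{M, T} satisfies the backdoor criterion.

Yes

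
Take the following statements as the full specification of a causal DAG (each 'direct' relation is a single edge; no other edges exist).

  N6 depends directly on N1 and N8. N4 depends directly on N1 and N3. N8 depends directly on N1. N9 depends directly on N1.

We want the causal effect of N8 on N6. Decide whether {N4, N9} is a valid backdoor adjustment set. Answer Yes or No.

No

Backdoor paths from N8 to N6 (paths whose first edge points into N8):
  P1: N8 <- N1 -> N6
Condition 1 (no descendant of N8 in the set): holds — descendants of N8 are {N6}; none are in {N4, N9}.
Condition 2 (every backdoor path blocked by {N4, N9}):
  P1: open — no interior node is in the conditioning set.
{N4, N9} does not satisfy the backdoor criterion.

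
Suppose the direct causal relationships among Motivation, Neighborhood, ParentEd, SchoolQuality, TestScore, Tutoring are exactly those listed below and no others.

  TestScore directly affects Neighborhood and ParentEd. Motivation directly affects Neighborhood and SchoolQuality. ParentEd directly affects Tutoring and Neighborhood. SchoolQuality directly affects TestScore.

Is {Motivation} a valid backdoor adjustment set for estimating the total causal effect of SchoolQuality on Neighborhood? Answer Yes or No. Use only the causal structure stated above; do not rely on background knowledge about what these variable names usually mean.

Yes

Backdoor paths from SchoolQuality to Neighborhood (paths whose first edge points into SchoolQuality):
  P1: SchoolQuality <- Motivation -> Neighborhood
Condition 1 (no descendant of SchoolQuality in the set): holds — descendants of SchoolQuality are {Neighborhood, ParentEd, TestScore, Tutoring}; none are in {Motivation}.
Condition 2 (every backdoor path blocked by {Motivation}):
  P1: blocked at fork node Motivation ∈ conditioning set.
{Motivation} satisfies the backdoor criterion.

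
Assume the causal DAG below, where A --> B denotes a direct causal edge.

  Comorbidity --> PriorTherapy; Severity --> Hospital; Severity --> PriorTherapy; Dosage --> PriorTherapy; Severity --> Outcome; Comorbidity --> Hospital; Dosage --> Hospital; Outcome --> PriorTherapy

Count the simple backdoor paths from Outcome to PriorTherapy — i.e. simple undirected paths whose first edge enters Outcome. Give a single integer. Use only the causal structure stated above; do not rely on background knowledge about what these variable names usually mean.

A backdoor path from Outcome to PriorTherapy is any simple undirected path whose first edge points into Outcome (i.e. leaves Outcome via a parent).
Parents of Outcome: {Severity}.
Enumerating:
  P1: Outcome <- Severity -> PriorTherapy
  P2: Outcome <- Severity -> Hospital <- Dosage -> PriorTherapy
  P3: Outcome <- Severity -> Hospital <- Comorbidity -> PriorTherapy
That exhausts the simple backdoor paths. Count: 3.

3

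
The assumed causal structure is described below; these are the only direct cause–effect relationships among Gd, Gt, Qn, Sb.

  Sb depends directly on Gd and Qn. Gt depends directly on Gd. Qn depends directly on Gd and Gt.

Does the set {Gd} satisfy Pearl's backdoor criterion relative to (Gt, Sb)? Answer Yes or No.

Yes

Backdoor paths from Gt to Sb (paths whose first edge points into Gt):
  P1: Gt <- Gd -> Qn -> Sb
  P2: Gt <- Gd -> Sb
Condition 1 (no descendant of Gt in the set): holds — descendants of Gt are {Qn, Sb}; none are in {Gd}.
Condition 2 (every backdoor path blocked by {Gd}):
  P1: blocked at fork node Gd ∈ conditioning set.
  P2: blocked at fork node Gd ∈ conditioning set.
{Gd} satisfies the backdoor criterion.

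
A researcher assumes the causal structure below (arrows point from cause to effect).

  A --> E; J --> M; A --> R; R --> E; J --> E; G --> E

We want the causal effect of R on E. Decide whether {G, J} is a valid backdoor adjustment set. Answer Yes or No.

Backdoor paths from R to E (paths whose first edge points into R):
  P1: R <- A -> E
Condition 1 (no descendant of R in the set): holds — descendants of R are {E}; none are in {G, J}.
Condition 2 (every backdoor path blocked by {G, J}):
  P1: open — no interior node is in the conditioning set.
{G, J} does not satisfy the backdoor criterion.

No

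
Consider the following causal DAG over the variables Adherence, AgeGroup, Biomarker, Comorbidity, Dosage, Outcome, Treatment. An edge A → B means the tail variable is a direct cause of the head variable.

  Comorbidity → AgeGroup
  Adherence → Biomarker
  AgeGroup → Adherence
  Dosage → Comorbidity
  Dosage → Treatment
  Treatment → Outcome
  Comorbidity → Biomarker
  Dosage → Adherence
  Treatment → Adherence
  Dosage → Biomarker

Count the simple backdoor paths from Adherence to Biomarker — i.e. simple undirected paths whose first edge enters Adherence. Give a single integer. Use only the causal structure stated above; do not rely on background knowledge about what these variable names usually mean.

A backdoor path from Adherence to Biomarker is any simple undirected path whose first edge points into Adherence (i.e. leaves Adherence via a parent).
Parents of Adherence: {AgeGroup, Dosage, Treatment}.
Enumerating:
  P1: Adherence <- Dosage -> Comorbidity -> Biomarker
  P2: Adherence <- Dosage -> Biomarker
  P3: Adherence <- Treatment <- Dosage -> Comorbidity -> Biomarker
  P4: Adherence <- Treatment <- Dosage -> Biomarker
  P5: Adherence <- AgeGroup <- Comorbidity <- Dosage -> Biomarker
  P6: Adherence <- AgeGroup <- Comorbidity -> Biomarker
That exhausts the simple backdoor paths. Count: 6.

6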